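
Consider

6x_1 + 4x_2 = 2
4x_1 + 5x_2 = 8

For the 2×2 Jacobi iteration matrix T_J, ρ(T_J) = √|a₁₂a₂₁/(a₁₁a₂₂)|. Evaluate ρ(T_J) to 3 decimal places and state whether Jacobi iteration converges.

0.730

a₁₂a₂₁/(a₁₁a₂₂) = (4)·(4) / ((6)·(5)) = 0.533333
ρ = √|0.533333| = √0.533333 = 0.730
ρ < 1, so Jacobi converges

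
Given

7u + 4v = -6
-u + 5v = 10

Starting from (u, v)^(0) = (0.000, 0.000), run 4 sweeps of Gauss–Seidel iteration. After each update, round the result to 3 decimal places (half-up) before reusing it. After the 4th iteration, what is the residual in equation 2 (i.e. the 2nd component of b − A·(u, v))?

Iteration 1:
  u = (-6 - (4)·0.000) / (7) = -0.857
  v = (10 - (-1)·-0.857) / (5) = 1.829
Iteration 2:
  u = (-6 - (4)·1.829) / (7) = -1.902
  v = (10 - (-1)·-1.902) / (5) = 1.620
Iteration 3:
  u = (-6 - (4)·1.620) / (7) = -1.783
  v = (10 - (-1)·-1.783) / (5) = 1.643
Iteration 4:
  u = (-6 - (4)·1.643) / (7) = -1.796
  v = (10 - (-1)·-1.796) / (5) = 1.641
Residual b − A·x = (0.008, -0.001)

-0.001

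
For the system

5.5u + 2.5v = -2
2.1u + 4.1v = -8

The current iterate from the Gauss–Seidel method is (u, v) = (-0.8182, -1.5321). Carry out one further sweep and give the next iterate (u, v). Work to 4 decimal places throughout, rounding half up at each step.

One sweep:
  u = (-2 - (2.5)·-1.5321) / (5.5) = 0.3328
  v = (-8 - (2.1)·0.3328) / (4.1) = -2.1217

(0.3328, -2.1217)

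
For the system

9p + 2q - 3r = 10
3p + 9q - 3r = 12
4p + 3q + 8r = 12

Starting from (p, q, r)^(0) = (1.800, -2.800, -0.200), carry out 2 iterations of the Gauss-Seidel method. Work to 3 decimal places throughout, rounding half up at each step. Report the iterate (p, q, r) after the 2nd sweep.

Iteration 1:
  p = (10 - (2)·-2.800 - (-3)·-0.200) / (9) = 1.667
  q = (12 - (3)·1.667 - (-3)·-0.200) / (9) = 0.711
  r = (12 - (4)·1.667 - (3)·0.711) / (8) = 0.400
Iteration 2:
  p = (10 - (2)·0.711 - (-3)·0.400) / (9) = 1.086
  q = (12 - (3)·1.086 - (-3)·0.400) / (9) = 1.105
  r = (12 - (4)·1.086 - (3)·1.105) / (8) = 0.543

(1.086, 1.105, 0.543)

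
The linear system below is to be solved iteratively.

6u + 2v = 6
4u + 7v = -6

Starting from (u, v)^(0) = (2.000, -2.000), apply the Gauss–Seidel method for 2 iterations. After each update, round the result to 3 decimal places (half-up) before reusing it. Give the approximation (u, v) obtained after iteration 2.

(1.603, -1.773)

Iteration 1:
  u = (6 - (2)·-2.000) / (6) = 1.667
  v = (-6 - (4)·1.667) / (7) = -1.810
Iteration 2:
  u = (6 - (2)·-1.810) / (6) = 1.603
  v = (-6 - (4)·1.603) / (7) = -1.773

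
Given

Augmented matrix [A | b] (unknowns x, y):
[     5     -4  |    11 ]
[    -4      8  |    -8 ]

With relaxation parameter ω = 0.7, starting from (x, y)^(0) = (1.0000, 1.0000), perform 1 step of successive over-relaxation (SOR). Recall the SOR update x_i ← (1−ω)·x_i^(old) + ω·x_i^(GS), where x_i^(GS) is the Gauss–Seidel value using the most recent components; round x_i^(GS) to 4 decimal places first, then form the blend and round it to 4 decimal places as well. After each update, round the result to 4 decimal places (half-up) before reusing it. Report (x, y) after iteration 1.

Iteration 1:
  x: GS value = (11 - (-4)·1.0000) / (5) = 3.0000;  x ← (1−ω)·1.0000 + ω·3.0000 = 2.4000
  y: GS value = (-8 - (-4)·2.4000) / (8) = 0.2000;  y ← (1−ω)·1.0000 + ω·0.2000 = 0.4400

(2.4000, 0.4400)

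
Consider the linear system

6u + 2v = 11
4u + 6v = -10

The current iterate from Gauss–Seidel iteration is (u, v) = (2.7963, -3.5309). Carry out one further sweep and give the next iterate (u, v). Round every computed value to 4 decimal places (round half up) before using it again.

One sweep:
  u = (11 - (2)·-3.5309) / (6) = 3.0103
  v = (-10 - (4)·3.0103) / (6) = -3.6735

(3.0103, -3.6735)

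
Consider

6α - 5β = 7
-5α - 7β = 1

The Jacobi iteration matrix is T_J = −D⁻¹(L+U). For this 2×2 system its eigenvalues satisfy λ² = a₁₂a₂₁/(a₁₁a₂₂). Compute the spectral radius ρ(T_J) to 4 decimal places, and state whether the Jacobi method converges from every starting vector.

0.7715

a₁₂a₂₁/(a₁₁a₂₂) = (-5)·(-5) / ((6)·(-7)) = -0.595238
ρ = √|-0.595238| = √0.595238 = 0.7715
ρ < 1, so Jacobi converges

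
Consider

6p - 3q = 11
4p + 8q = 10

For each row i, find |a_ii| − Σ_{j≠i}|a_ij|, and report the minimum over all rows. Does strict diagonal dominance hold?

row 1: |6| − (3) = 3
row 2: |8| − (4) = 4
minimum over rows = 3 → strictly diagonally dominant (convergence guaranteed)

3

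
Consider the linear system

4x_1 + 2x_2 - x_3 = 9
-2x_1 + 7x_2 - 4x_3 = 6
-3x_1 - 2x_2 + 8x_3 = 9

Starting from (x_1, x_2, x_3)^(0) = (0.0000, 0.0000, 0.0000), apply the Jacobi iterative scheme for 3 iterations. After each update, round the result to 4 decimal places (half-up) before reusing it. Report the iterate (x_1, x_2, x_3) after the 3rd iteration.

Iteration 1:
  x_1 = (9 - (2)·0.0000 - (-1)·0.0000) / (4) = 2.2500
  x_2 = (6 - (-2)·0.0000 - (-4)·0.0000) / (7) = 0.8571
  x_3 = (9 - (-3)·0.0000 - (-2)·0.0000) / (8) = 1.1250
Iteration 2:
  x_1 = (9 - (2)·0.8571 - (-1)·1.1250) / (4) = 2.1027
  x_2 = (6 - (-2)·2.2500 - (-4)·1.1250) / (7) = 2.1429
  x_3 = (9 - (-3)·2.2500 - (-2)·0.8571) / (8) = 2.1830
Iteration 3:
  x_1 = (9 - (2)·2.1429 - (-1)·2.1830) / (4) = 1.7243
  x_2 = (6 - (-2)·2.1027 - (-4)·2.1830) / (7) = 2.7053
  x_3 = (9 - (-3)·2.1027 - (-2)·2.1429) / (8) = 2.4492

(1.7243, 2.7053, 2.4492)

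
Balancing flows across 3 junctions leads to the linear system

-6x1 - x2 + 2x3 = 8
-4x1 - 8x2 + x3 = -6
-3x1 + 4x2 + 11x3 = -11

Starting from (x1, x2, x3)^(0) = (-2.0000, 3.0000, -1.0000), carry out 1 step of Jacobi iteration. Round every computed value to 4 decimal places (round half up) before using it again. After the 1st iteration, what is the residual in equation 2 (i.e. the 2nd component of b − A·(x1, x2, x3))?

0.9696

Iteration 1:
  x1 = (8 - (-1)·3.0000 - (2)·-1.0000) / (-6) = -2.1667
  x2 = (-6 - (-4)·-2.0000 - (1)·-1.0000) / (-8) = 1.6250
  x3 = (-11 - (-3)·-2.0000 - (4)·3.0000) / (11) = -2.6364
Residual b − A·x = (1.8976, 0.9696, 5.0003)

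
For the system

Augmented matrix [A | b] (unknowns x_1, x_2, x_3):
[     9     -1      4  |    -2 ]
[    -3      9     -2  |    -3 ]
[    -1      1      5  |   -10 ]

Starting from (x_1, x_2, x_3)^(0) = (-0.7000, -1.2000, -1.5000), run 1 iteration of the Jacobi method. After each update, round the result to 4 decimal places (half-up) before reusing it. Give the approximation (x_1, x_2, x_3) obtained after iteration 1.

Iteration 1:
  x_1 = (-2 - (-1)·-1.2000 - (4)·-1.5000) / (9) = 0.3111
  x_2 = (-3 - (-3)·-0.7000 - (-2)·-1.5000) / (9) = -0.9000
  x_3 = (-10 - (-1)·-0.7000 - (1)·-1.2000) / (5) = -1.9000

(0.3111, -0.9000, -1.9000)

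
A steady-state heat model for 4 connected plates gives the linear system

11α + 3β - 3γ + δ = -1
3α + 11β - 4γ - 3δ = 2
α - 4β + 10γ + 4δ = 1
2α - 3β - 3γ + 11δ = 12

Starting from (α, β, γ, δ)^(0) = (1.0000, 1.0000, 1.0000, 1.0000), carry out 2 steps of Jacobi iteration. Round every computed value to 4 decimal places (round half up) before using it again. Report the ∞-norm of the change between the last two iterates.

0.2454

Iteration 1:
  α = (-1 - (3)·1.0000 - (-3)·1.0000 - (1)·1.0000) / (11) = -0.1818
  β = (2 - (3)·1.0000 - (-4)·1.0000 - (-3)·1.0000) / (11) = 0.5455
  γ = (1 - (1)·1.0000 - (-4)·1.0000 - (4)·1.0000) / (10) = 0.0000
  δ = (12 - (2)·1.0000 - (-3)·1.0000 - (-3)·1.0000) / (11) = 1.4545
Iteration 2:
  α = (-1 - (3)·0.5455 - (-3)·0.0000 - (1)·1.4545) / (11) = -0.3719
  β = (2 - (3)·-0.1818 - (-4)·0.0000 - (-3)·1.4545) / (11) = 0.6281
  γ = (1 - (1)·-0.1818 - (-4)·0.5455 - (4)·1.4545) / (10) = -0.2454
  δ = (12 - (2)·-0.1818 - (-3)·0.5455 - (-3)·0.0000) / (11) = 1.2727
Change: (-0.1901, 0.0826, -0.2454, -0.1818) → max |·| = 0.2454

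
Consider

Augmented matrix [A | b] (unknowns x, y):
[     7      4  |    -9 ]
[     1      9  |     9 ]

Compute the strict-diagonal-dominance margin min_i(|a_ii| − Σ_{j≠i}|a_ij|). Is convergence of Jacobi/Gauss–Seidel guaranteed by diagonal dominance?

3

row 1: |7| − (4) = 3
row 2: |9| − (1) = 8
minimum over rows = 3 → strictly diagonally dominant (convergence guaranteed)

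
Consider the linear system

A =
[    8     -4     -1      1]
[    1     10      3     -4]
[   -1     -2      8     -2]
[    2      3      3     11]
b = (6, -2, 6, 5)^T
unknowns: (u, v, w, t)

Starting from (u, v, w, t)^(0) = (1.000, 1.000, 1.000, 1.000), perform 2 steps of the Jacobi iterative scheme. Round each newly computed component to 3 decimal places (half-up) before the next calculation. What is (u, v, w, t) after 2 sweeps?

(0.856, -0.847, 0.788, -0.093)

Iteration 1:
  u = (6 - (-4)·1.000 - (-1)·1.000 - (1)·1.000) / (8) = 1.250
  v = (-2 - (1)·1.000 - (3)·1.000 - (-4)·1.000) / (10) = -0.200
  w = (6 - (-1)·1.000 - (-2)·1.000 - (-2)·1.000) / (8) = 1.375
  t = (5 - (2)·1.000 - (3)·1.000 - (3)·1.000) / (11) = -0.273
Iteration 2:
  u = (6 - (-4)·-0.200 - (-1)·1.375 - (1)·-0.273) / (8) = 0.856
  v = (-2 - (1)·1.250 - (3)·1.375 - (-4)·-0.273) / (10) = -0.847
  w = (6 - (-1)·1.250 - (-2)·-0.200 - (-2)·-0.273) / (8) = 0.788
  t = (5 - (2)·1.250 - (3)·-0.200 - (3)·1.375) / (11) = -0.093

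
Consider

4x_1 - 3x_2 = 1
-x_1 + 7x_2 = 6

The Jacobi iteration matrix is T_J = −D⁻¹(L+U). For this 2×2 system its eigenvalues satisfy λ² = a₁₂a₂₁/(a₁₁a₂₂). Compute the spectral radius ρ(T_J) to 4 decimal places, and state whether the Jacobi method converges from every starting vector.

0.3273

a₁₂a₂₁/(a₁₁a₂₂) = (-3)·(-1) / ((4)·(7)) = 0.107143
ρ = √|0.107143| = √0.107143 = 0.3273
ρ < 1, so Jacobi converges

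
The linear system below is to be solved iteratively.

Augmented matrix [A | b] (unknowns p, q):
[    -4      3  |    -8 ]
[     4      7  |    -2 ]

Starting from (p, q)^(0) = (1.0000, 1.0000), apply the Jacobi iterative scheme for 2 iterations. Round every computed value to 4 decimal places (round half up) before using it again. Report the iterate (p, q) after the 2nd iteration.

Iteration 1:
  p = (-8 - (3)·1.0000) / (-4) = 2.7500
  q = (-2 - (4)·1.0000) / (7) = -0.8571
Iteration 2:
  p = (-8 - (3)·-0.8571) / (-4) = 1.3572
  q = (-2 - (4)·2.7500) / (7) = -1.8571

(1.3572, -1.8571)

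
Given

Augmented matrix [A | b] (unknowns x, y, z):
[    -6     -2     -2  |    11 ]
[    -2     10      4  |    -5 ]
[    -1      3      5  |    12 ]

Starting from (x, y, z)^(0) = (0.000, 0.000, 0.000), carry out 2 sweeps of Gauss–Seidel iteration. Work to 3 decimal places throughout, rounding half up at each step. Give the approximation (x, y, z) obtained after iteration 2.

Iteration 1:
  x = (11 - (-2)·0.000 - (-2)·0.000) / (-6) = -1.833
  y = (-5 - (-2)·-1.833 - (4)·0.000) / (10) = -0.867
  z = (12 - (-1)·-1.833 - (3)·-0.867) / (5) = 2.554
Iteration 2:
  x = (11 - (-2)·-0.867 - (-2)·2.554) / (-6) = -2.396
  y = (-5 - (-2)·-2.396 - (4)·2.554) / (10) = -2.001
  z = (12 - (-1)·-2.396 - (3)·-2.001) / (5) = 3.121

(-2.396, -2.001, 3.121)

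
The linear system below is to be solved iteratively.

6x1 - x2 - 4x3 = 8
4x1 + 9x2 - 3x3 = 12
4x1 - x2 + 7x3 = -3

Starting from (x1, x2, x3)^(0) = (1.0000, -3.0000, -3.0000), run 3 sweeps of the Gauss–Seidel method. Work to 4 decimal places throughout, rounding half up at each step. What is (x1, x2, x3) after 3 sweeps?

(0.5752, 0.6410, -0.6657)

Iteration 1:
  x1 = (8 - (-1)·-3.0000 - (-4)·-3.0000) / (6) = -1.1667
  x2 = (12 - (4)·-1.1667 - (-3)·-3.0000) / (9) = 0.8519
  x3 = (-3 - (4)·-1.1667 - (-1)·0.8519) / (7) = 0.3598
Iteration 2:
  x1 = (8 - (-1)·0.8519 - (-4)·0.3598) / (6) = 1.7152
  x2 = (12 - (4)·1.7152 - (-3)·0.3598) / (9) = 0.6910
  x3 = (-3 - (4)·1.7152 - (-1)·0.6910) / (7) = -1.3100
Iteration 3:
  x1 = (8 - (-1)·0.6910 - (-4)·-1.3100) / (6) = 0.5752
  x2 = (12 - (4)·0.5752 - (-3)·-1.3100) / (9) = 0.6410
  x3 = (-3 - (4)·0.5752 - (-1)·0.6410) / (7) = -0.6657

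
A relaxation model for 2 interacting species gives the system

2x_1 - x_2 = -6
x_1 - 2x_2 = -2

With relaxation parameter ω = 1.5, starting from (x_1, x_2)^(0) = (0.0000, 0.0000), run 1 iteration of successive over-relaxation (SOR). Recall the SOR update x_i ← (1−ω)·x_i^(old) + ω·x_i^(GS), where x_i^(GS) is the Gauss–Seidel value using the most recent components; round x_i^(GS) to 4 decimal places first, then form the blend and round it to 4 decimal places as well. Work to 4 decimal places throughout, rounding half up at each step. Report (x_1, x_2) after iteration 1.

Iteration 1:
  x_1: GS value = (-6 - (-1)·0.0000) / (2) = -3.0000;  x_1 ← (1−ω)·0.0000 + ω·-3.0000 = -4.5000
  x_2: GS value = (-2 - (1)·-4.5000) / (-2) = -1.2500;  x_2 ← (1−ω)·0.0000 + ω·-1.2500 = -1.8750

(-4.5000, -1.8750)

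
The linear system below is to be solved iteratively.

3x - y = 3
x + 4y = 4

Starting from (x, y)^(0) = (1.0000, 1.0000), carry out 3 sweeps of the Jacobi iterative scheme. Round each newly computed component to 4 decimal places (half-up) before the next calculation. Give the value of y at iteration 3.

0.6875

Iteration 1:
  x = (3 - (-1)·1.0000) / (3) = 1.3333
  y = (4 - (1)·1.0000) / (4) = 0.7500
Iteration 2:
  x = (3 - (-1)·0.7500) / (3) = 1.2500
  y = (4 - (1)·1.3333) / (4) = 0.6667
Iteration 3:
  x = (3 - (-1)·0.6667) / (3) = 1.2222
  y = (4 - (1)·1.2500) / (4) = 0.6875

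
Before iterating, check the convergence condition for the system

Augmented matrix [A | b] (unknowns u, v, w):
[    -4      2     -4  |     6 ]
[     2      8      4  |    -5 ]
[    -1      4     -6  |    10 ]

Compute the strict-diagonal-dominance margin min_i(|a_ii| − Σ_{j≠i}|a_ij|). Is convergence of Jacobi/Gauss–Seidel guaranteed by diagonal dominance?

row 1: |-4| − (2+4) = -2
row 2: |8| − (2+4) = 2
row 3: |-6| − (1+4) = 1
minimum over rows = -2 → not strictly diagonally dominant

-2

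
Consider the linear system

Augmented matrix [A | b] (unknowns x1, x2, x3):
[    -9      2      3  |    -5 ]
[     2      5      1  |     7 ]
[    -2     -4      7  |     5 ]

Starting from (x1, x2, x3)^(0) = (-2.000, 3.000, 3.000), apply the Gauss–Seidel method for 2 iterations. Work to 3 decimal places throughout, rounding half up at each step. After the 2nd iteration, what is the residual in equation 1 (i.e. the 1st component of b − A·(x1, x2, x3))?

Iteration 1:
  x1 = (-5 - (2)·3.000 - (3)·3.000) / (-9) = 2.222
  x2 = (7 - (2)·2.222 - (1)·3.000) / (5) = -0.089
  x3 = (5 - (-2)·2.222 - (-4)·-0.089) / (7) = 1.298
Iteration 2:
  x1 = (-5 - (2)·-0.089 - (3)·1.298) / (-9) = 0.968
  x2 = (7 - (2)·0.968 - (1)·1.298) / (5) = 0.753
  x3 = (5 - (-2)·0.968 - (-4)·0.753) / (7) = 1.421
Residual b − A·x = (-2.057, -0.122, 0.001)

-2.057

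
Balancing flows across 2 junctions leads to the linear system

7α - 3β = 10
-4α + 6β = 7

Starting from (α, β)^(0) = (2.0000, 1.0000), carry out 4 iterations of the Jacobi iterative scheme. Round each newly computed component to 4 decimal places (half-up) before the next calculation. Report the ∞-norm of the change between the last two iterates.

Iteration 1:
  α = (10 - (-3)·1.0000) / (7) = 1.8571
  β = (7 - (-4)·2.0000) / (6) = 2.5000
Iteration 2:
  α = (10 - (-3)·2.5000) / (7) = 2.5000
  β = (7 - (-4)·1.8571) / (6) = 2.4047
Iteration 3:
  α = (10 - (-3)·2.4047) / (7) = 2.4592
  β = (7 - (-4)·2.5000) / (6) = 2.8333
Iteration 4:
  α = (10 - (-3)·2.8333) / (7) = 2.6428
  β = (7 - (-4)·2.4592) / (6) = 2.8061
Change: (0.1836, -0.0272) → max |·| = 0.1836

0.1836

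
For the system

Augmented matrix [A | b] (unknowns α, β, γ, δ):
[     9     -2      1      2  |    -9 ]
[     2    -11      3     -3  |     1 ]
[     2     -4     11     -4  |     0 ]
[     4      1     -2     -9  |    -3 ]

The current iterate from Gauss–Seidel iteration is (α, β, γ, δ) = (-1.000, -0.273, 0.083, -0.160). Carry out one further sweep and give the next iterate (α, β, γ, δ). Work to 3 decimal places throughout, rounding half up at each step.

One sweep:
  α = (-9 - (-2)·-0.273 - (1)·0.083 - (2)·-0.160) / (9) = -1.034
  β = (1 - (2)·-1.034 - (3)·0.083 - (-3)·-0.160) / (-11) = -0.213
  γ = (0 - (2)·-1.034 - (-4)·-0.213 - (-4)·-0.160) / (11) = 0.052
  δ = (-3 - (4)·-1.034 - (1)·-0.213 - (-2)·0.052) / (-9) = -0.161

(-1.034, -0.213, 0.052, -0.161)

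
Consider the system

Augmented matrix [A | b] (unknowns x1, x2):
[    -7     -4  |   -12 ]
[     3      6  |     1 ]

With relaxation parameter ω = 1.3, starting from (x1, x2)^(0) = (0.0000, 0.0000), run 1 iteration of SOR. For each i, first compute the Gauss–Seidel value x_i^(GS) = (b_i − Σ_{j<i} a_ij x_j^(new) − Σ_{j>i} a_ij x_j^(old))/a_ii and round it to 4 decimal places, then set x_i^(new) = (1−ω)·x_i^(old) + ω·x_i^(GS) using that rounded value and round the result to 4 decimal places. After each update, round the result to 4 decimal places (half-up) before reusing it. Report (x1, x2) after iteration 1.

(2.2286, -1.2319)

Iteration 1:
  x1: GS value = (-12 - (-4)·0.0000) / (-7) = 1.7143;  x1 ← (1−ω)·0.0000 + ω·1.7143 = 2.2286
  x2: GS value = (1 - (3)·2.2286) / (6) = -0.9476;  x2 ← (1−ω)·0.0000 + ω·-0.9476 = -1.2319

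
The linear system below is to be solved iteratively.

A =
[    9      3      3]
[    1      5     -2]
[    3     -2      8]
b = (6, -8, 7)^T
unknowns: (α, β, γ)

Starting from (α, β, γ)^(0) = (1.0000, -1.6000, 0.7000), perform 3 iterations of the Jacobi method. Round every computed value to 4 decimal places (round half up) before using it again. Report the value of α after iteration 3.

1.2069

Iteration 1:
  α = (6 - (3)·-1.6000 - (3)·0.7000) / (9) = 0.9667
  β = (-8 - (1)·1.0000 - (-2)·0.7000) / (5) = -1.5200
  γ = (7 - (3)·1.0000 - (-2)·-1.6000) / (8) = 0.1000
Iteration 2:
  α = (6 - (3)·-1.5200 - (3)·0.1000) / (9) = 1.1400
  β = (-8 - (1)·0.9667 - (-2)·0.1000) / (5) = -1.7533
  γ = (7 - (3)·0.9667 - (-2)·-1.5200) / (8) = 0.1325
Iteration 3:
  α = (6 - (3)·-1.7533 - (3)·0.1325) / (9) = 1.2069
  β = (-8 - (1)·1.1400 - (-2)·0.1325) / (5) = -1.7750
  γ = (7 - (3)·1.1400 - (-2)·-1.7533) / (8) = 0.0092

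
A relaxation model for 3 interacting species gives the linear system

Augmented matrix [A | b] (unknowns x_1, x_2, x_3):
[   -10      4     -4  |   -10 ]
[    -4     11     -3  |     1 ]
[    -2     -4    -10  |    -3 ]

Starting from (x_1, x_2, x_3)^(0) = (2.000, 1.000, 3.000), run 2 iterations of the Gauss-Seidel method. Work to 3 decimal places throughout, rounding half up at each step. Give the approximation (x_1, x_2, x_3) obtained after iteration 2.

Iteration 1:
  x_1 = (-10 - (4)·1.000 - (-4)·3.000) / (-10) = 0.200
  x_2 = (1 - (-4)·0.200 - (-3)·3.000) / (11) = 0.982
  x_3 = (-3 - (-2)·0.200 - (-4)·0.982) / (-10) = -0.133
Iteration 2:
  x_1 = (-10 - (4)·0.982 - (-4)·-0.133) / (-10) = 1.446
  x_2 = (1 - (-4)·1.446 - (-3)·-0.133) / (11) = 0.580
  x_3 = (-3 - (-2)·1.446 - (-4)·0.580) / (-10) = -0.221

(1.446, 0.580, -0.221)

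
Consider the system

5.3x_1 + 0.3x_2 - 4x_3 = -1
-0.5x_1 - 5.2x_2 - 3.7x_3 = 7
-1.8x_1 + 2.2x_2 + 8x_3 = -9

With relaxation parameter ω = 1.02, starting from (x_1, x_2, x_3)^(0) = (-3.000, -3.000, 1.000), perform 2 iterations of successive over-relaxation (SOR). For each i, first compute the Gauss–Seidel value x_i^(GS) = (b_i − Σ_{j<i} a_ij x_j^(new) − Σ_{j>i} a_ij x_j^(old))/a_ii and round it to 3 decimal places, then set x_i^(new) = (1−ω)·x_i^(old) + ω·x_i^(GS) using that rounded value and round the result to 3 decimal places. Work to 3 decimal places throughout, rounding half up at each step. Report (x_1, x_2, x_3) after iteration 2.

Iteration 1:
  x_1: GS value = (-1 - (0.3)·-3.000 - (-4)·1.000) / (5.3) = 0.736;  x_1 ← (1−ω)·-3.000 + ω·0.736 = 0.811
  x_2: GS value = (7 - (-0.5)·0.811 - (-3.7)·1.000) / (-5.2) = -2.136;  x_2 ← (1−ω)·-3.000 + ω·-2.136 = -2.119
  x_3: GS value = (-9 - (-1.8)·0.811 - (2.2)·-2.119) / (8) = -0.360;  x_3 ← (1−ω)·1.000 + ω·-0.360 = -0.387
Iteration 2:
  x_1: GS value = (-1 - (0.3)·-2.119 - (-4)·-0.387) / (5.3) = -0.361;  x_1 ← (1−ω)·0.811 + ω·-0.361 = -0.384
  x_2: GS value = (7 - (-0.5)·-0.384 - (-3.7)·-0.387) / (-5.2) = -1.034;  x_2 ← (1−ω)·-2.119 + ω·-1.034 = -1.012
  x_3: GS value = (-9 - (-1.8)·-0.384 - (2.2)·-1.012) / (8) = -0.933;  x_3 ← (1−ω)·-0.387 + ω·-0.933 = -0.944

(-0.384, -1.012, -0.944)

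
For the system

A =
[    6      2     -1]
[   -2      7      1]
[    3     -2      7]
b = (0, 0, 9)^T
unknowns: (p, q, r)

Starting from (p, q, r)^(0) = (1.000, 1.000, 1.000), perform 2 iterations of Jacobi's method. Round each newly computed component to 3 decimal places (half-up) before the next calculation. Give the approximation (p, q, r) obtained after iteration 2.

(0.143, -0.211, 1.398)

Iteration 1:
  p = (0 - (2)·1.000 - (-1)·1.000) / (6) = -0.167
  q = (0 - (-2)·1.000 - (1)·1.000) / (7) = 0.143
  r = (9 - (3)·1.000 - (-2)·1.000) / (7) = 1.143
Iteration 2:
  p = (0 - (2)·0.143 - (-1)·1.143) / (6) = 0.143
  q = (0 - (-2)·-0.167 - (1)·1.143) / (7) = -0.211
  r = (9 - (3)·-0.167 - (-2)·0.143) / (7) = 1.398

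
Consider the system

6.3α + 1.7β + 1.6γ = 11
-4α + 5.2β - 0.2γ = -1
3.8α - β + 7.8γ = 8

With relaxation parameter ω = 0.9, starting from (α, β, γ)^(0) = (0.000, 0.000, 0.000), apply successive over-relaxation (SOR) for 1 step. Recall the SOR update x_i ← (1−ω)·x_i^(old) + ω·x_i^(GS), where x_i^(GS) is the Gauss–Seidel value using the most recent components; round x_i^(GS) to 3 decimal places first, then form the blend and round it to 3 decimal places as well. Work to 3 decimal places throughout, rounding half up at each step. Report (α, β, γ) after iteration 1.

Iteration 1:
  α: GS value = (11 - (1.7)·0.000 - (1.6)·0.000) / (6.3) = 1.746;  α ← (1−ω)·0.000 + ω·1.746 = 1.571
  β: GS value = (-1 - (-4)·1.571 - (-0.2)·0.000) / (5.2) = 1.016;  β ← (1−ω)·0.000 + ω·1.016 = 0.914
  γ: GS value = (8 - (3.8)·1.571 - (-1)·0.914) / (7.8) = 0.377;  γ ← (1−ω)·0.000 + ω·0.377 = 0.339

(1.571, 0.914, 0.339)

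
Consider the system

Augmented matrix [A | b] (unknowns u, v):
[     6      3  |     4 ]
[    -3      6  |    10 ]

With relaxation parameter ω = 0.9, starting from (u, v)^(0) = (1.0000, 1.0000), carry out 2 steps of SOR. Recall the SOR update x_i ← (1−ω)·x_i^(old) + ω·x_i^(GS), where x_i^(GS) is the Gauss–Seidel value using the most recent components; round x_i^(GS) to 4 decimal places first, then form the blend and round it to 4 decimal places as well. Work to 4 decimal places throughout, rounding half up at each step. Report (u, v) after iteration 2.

(-0.1456, 1.6058)

Iteration 1:
  u: GS value = (4 - (3)·1.0000) / (6) = 0.1667;  u ← (1−ω)·1.0000 + ω·0.1667 = 0.2500
  v: GS value = (10 - (-3)·0.2500) / (6) = 1.7917;  v ← (1−ω)·1.0000 + ω·1.7917 = 1.7125
Iteration 2:
  u: GS value = (4 - (3)·1.7125) / (6) = -0.1896;  u ← (1−ω)·0.2500 + ω·-0.1896 = -0.1456
  v: GS value = (10 - (-3)·-0.1456) / (6) = 1.5939;  v ← (1−ω)·1.7125 + ω·1.5939 = 1.6058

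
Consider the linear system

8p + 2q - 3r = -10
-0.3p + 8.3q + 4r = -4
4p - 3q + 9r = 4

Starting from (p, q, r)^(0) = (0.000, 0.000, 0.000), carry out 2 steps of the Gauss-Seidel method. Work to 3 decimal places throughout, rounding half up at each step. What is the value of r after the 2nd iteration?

0.501

Iteration 1:
  p = (-10 - (2)·0.000 - (-3)·0.000) / (8) = -1.250
  q = (-4 - (-0.3)·-1.250 - (4)·0.000) / (8.3) = -0.527
  r = (4 - (4)·-1.250 - (-3)·-0.527) / (9) = 0.824
Iteration 2:
  p = (-10 - (2)·-0.527 - (-3)·0.824) / (8) = -0.809
  q = (-4 - (-0.3)·-0.809 - (4)·0.824) / (8.3) = -0.908
  r = (4 - (4)·-0.809 - (-3)·-0.908) / (9) = 0.501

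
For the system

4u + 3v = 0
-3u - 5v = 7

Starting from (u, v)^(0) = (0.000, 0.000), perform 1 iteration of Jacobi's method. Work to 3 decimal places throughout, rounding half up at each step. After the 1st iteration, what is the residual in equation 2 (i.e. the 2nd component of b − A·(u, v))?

Iteration 1:
  u = (0 - (3)·0.000) / (4) = 0.000
  v = (7 - (-3)·0.000) / (-5) = -1.400
Residual b − A·x = (4.200, 0.000)

0.000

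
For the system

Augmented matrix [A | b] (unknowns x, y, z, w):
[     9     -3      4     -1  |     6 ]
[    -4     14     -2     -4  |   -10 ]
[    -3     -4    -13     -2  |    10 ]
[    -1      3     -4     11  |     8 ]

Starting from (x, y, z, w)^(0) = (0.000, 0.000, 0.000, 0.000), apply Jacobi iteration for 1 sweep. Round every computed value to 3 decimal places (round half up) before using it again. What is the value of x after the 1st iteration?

Iteration 1:
  x = (6 - (-3)·0.000 - (4)·0.000 - (-1)·0.000) / (9) = 0.667
  y = (-10 - (-4)·0.000 - (-2)·0.000 - (-4)·0.000) / (14) = -0.714
  z = (10 - (-3)·0.000 - (-4)·0.000 - (-2)·0.000) / (-13) = -0.769
  w = (8 - (-1)·0.000 - (3)·0.000 - (-4)·0.000) / (11) = 0.727

0.667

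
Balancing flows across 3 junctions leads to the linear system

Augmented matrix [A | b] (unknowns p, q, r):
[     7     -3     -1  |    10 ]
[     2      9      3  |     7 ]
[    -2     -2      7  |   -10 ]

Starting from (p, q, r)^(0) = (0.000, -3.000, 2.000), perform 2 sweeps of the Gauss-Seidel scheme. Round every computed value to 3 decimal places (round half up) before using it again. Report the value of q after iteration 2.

0.934

Iteration 1:
  p = (10 - (-3)·-3.000 - (-1)·2.000) / (7) = 0.429
  q = (7 - (2)·0.429 - (3)·2.000) / (9) = 0.016
  r = (-10 - (-2)·0.429 - (-2)·0.016) / (7) = -1.301
Iteration 2:
  p = (10 - (-3)·0.016 - (-1)·-1.301) / (7) = 1.250
  q = (7 - (2)·1.250 - (3)·-1.301) / (9) = 0.934
  r = (-10 - (-2)·1.250 - (-2)·0.934) / (7) = -0.805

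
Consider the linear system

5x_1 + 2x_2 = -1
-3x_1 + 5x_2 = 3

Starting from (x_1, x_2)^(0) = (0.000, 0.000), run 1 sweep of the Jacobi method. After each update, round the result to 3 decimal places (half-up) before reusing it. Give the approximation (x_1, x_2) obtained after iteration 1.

Iteration 1:
  x_1 = (-1 - (2)·0.000) / (5) = -0.200
  x_2 = (3 - (-3)·0.000) / (5) = 0.600

(-0.200, 0.600)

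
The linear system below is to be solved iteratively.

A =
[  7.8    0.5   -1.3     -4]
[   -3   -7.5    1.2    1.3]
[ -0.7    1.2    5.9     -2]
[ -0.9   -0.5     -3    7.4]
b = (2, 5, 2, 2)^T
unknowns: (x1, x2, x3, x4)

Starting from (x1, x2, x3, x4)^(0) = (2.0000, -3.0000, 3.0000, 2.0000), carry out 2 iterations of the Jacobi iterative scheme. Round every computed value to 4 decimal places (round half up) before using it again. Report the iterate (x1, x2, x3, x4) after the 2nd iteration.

(1.3912, -0.8934, 1.2210, 1.2230)

Iteration 1:
  x1 = (2 - (0.5)·-3.0000 - (-1.3)·3.0000 - (-4)·2.0000) / (7.8) = 1.9744
  x2 = (5 - (-3)·2.0000 - (1.2)·3.0000 - (1.3)·2.0000) / (-7.5) = -0.6400
  x3 = (2 - (-0.7)·2.0000 - (1.2)·-3.0000 - (-2)·2.0000) / (5.9) = 1.8644
  x4 = (2 - (-0.9)·2.0000 - (-0.5)·-3.0000 - (-3)·3.0000) / (7.4) = 1.5270
Iteration 2:
  x1 = (2 - (0.5)·-0.6400 - (-1.3)·1.8644 - (-4)·1.5270) / (7.8) = 1.3912
  x2 = (5 - (-3)·1.9744 - (1.2)·1.8644 - (1.3)·1.5270) / (-7.5) = -0.8934
  x3 = (2 - (-0.7)·1.9744 - (1.2)·-0.6400 - (-2)·1.5270) / (5.9) = 1.2210
  x4 = (2 - (-0.9)·1.9744 - (-0.5)·-0.6400 - (-3)·1.8644) / (7.4) = 1.2230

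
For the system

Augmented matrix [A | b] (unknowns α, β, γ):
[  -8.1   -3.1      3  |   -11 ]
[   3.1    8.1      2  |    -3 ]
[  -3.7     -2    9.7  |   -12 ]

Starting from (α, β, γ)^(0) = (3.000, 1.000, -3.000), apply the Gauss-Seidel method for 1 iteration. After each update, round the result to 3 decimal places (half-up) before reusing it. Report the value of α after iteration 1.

-0.136

Iteration 1:
  α = (-11 - (-3.1)·1.000 - (3)·-3.000) / (-8.1) = -0.136
  β = (-3 - (3.1)·-0.136 - (2)·-3.000) / (8.1) = 0.422
  γ = (-12 - (-3.7)·-0.136 - (-2)·0.422) / (9.7) = -1.202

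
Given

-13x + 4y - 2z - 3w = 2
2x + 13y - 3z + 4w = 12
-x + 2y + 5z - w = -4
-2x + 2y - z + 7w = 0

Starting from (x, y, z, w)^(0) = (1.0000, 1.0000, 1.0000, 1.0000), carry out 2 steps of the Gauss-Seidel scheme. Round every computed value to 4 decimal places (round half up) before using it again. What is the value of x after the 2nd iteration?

0.3774

Iteration 1:
  x = (2 - (4)·1.0000 - (-2)·1.0000 - (-3)·1.0000) / (-13) = -0.2308
  y = (12 - (2)·-0.2308 - (-3)·1.0000 - (4)·1.0000) / (13) = 0.8817
  z = (-4 - (-1)·-0.2308 - (2)·0.8817 - (-1)·1.0000) / (5) = -0.9988
  w = (0 - (-2)·-0.2308 - (2)·0.8817 - (-1)·-0.9988) / (7) = -0.4605
Iteration 2:
  x = (2 - (4)·0.8817 - (-2)·-0.9988 - (-3)·-0.4605) / (-13) = 0.3774
  y = (12 - (2)·0.3774 - (-3)·-0.9988 - (4)·-0.4605) / (13) = 0.7762
  z = (-4 - (-1)·0.3774 - (2)·0.7762 - (-1)·-0.4605) / (5) = -1.1271
  w = (0 - (-2)·0.3774 - (2)·0.7762 - (-1)·-1.1271) / (7) = -0.2750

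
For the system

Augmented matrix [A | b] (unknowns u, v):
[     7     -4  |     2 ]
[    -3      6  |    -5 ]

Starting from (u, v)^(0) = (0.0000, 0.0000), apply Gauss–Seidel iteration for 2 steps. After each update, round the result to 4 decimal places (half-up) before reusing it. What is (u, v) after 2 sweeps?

Iteration 1:
  u = (2 - (-4)·0.0000) / (7) = 0.2857
  v = (-5 - (-3)·0.2857) / (6) = -0.6905
Iteration 2:
  u = (2 - (-4)·-0.6905) / (7) = -0.1089
  v = (-5 - (-3)·-0.1089) / (6) = -0.8878

(-0.1089, -0.8878)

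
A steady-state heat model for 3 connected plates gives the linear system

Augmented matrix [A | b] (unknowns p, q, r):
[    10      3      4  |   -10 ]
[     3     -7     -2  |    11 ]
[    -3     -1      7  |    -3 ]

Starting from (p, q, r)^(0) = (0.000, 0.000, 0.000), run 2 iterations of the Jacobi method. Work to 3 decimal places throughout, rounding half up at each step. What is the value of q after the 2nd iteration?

-1.877

Iteration 1:
  p = (-10 - (3)·0.000 - (4)·0.000) / (10) = -1.000
  q = (11 - (3)·0.000 - (-2)·0.000) / (-7) = -1.571
  r = (-3 - (-3)·0.000 - (-1)·0.000) / (7) = -0.429
Iteration 2:
  p = (-10 - (3)·-1.571 - (4)·-0.429) / (10) = -0.357
  q = (11 - (3)·-1.000 - (-2)·-0.429) / (-7) = -1.877
  r = (-3 - (-3)·-1.000 - (-1)·-1.571) / (7) = -1.082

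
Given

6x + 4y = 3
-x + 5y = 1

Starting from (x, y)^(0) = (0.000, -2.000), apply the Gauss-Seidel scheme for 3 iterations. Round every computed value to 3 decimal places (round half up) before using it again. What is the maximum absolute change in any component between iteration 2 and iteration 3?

Iteration 1:
  x = (3 - (4)·-2.000) / (6) = 1.833
  y = (1 - (-1)·1.833) / (5) = 0.567
Iteration 2:
  x = (3 - (4)·0.567) / (6) = 0.122
  y = (1 - (-1)·0.122) / (5) = 0.224
Iteration 3:
  x = (3 - (4)·0.224) / (6) = 0.351
  y = (1 - (-1)·0.351) / (5) = 0.270
Change: (0.229, 0.046) → max |·| = 0.229

0.229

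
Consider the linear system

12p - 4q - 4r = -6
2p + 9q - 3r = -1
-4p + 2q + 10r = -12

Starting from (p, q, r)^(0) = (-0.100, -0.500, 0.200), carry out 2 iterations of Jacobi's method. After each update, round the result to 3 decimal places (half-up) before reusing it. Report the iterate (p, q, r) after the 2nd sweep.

Iteration 1:
  p = (-6 - (-4)·-0.500 - (-4)·0.200) / (12) = -0.600
  q = (-1 - (2)·-0.100 - (-3)·0.200) / (9) = -0.022
  r = (-12 - (-4)·-0.100 - (2)·-0.500) / (10) = -1.140
Iteration 2:
  p = (-6 - (-4)·-0.022 - (-4)·-1.140) / (12) = -0.887
  q = (-1 - (2)·-0.600 - (-3)·-1.140) / (9) = -0.358
  r = (-12 - (-4)·-0.600 - (2)·-0.022) / (10) = -1.436

(-0.887, -0.358, -1.436)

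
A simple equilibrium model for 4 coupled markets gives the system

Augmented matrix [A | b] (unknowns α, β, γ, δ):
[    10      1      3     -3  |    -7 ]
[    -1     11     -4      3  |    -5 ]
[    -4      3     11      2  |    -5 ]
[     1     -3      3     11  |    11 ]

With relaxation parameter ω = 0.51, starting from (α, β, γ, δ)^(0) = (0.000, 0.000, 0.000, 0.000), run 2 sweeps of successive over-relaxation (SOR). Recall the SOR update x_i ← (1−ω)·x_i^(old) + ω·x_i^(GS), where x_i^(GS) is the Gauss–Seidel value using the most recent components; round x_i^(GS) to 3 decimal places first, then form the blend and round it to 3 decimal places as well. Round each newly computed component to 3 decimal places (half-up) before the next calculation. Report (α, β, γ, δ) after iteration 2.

(-0.398, -0.494, -0.415, 0.777)

Iteration 1:
  α: GS value = (-7 - (1)·0.000 - (3)·0.000 - (-3)·0.000) / (10) = -0.700;  α ← (1−ω)·0.000 + ω·-0.700 = -0.357
  β: GS value = (-5 - (-1)·-0.357 - (-4)·0.000 - (3)·0.000) / (11) = -0.487;  β ← (1−ω)·0.000 + ω·-0.487 = -0.248
  γ: GS value = (-5 - (-4)·-0.357 - (3)·-0.248 - (2)·0.000) / (11) = -0.517;  γ ← (1−ω)·0.000 + ω·-0.517 = -0.264
  δ: GS value = (11 - (1)·-0.357 - (-3)·-0.248 - (3)·-0.264) / (11) = 1.037;  δ ← (1−ω)·0.000 + ω·1.037 = 0.529
Iteration 2:
  α: GS value = (-7 - (1)·-0.248 - (3)·-0.264 - (-3)·0.529) / (10) = -0.437;  α ← (1−ω)·-0.357 + ω·-0.437 = -0.398
  β: GS value = (-5 - (-1)·-0.398 - (-4)·-0.264 - (3)·0.529) / (11) = -0.731;  β ← (1−ω)·-0.248 + ω·-0.731 = -0.494
  γ: GS value = (-5 - (-4)·-0.398 - (3)·-0.494 - (2)·0.529) / (11) = -0.561;  γ ← (1−ω)·-0.264 + ω·-0.561 = -0.415
  δ: GS value = (11 - (1)·-0.398 - (-3)·-0.494 - (3)·-0.415) / (11) = 1.015;  δ ← (1−ω)·0.529 + ω·1.015 = 0.777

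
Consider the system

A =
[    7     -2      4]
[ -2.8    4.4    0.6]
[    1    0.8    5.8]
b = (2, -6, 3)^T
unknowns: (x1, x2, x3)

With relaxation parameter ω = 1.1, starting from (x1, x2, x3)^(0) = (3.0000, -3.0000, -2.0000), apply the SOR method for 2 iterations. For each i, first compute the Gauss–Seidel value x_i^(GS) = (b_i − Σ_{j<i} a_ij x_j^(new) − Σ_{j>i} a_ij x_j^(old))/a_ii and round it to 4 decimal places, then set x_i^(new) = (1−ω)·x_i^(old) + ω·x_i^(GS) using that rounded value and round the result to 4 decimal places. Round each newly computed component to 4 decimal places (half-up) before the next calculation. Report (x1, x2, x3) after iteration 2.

Iteration 1:
  x1: GS value = (2 - (-2)·-3.0000 - (4)·-2.0000) / (7) = 0.5714;  x1 ← (1−ω)·3.0000 + ω·0.5714 = 0.3285
  x2: GS value = (-6 - (-2.8)·0.3285 - (0.6)·-2.0000) / (4.4) = -0.8819;  x2 ← (1−ω)·-3.0000 + ω·-0.8819 = -0.6701
  x3: GS value = (3 - (1)·0.3285 - (0.8)·-0.6701) / (5.8) = 0.5530;  x3 ← (1−ω)·-2.0000 + ω·0.5530 = 0.8083
Iteration 2:
  x1: GS value = (2 - (-2)·-0.6701 - (4)·0.8083) / (7) = -0.3676;  x1 ← (1−ω)·0.3285 + ω·-0.3676 = -0.4372
  x2: GS value = (-6 - (-2.8)·-0.4372 - (0.6)·0.8083) / (4.4) = -1.7521;  x2 ← (1−ω)·-0.6701 + ω·-1.7521 = -1.8603
  x3: GS value = (3 - (1)·-0.4372 - (0.8)·-1.8603) / (5.8) = 0.8492;  x3 ← (1−ω)·0.8083 + ω·0.8492 = 0.8533

(-0.4372, -1.8603, 0.8533)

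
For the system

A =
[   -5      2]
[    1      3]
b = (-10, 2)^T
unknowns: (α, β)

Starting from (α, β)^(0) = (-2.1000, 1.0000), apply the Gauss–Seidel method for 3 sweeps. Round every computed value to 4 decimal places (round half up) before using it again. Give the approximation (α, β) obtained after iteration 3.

(2.0071, -0.0024)

Iteration 1:
  α = (-10 - (2)·1.0000) / (-5) = 2.4000
  β = (2 - (1)·2.4000) / (3) = -0.1333
Iteration 2:
  α = (-10 - (2)·-0.1333) / (-5) = 1.9467
  β = (2 - (1)·1.9467) / (3) = 0.0178
Iteration 3:
  α = (-10 - (2)·0.0178) / (-5) = 2.0071
  β = (2 - (1)·2.0071) / (3) = -0.0024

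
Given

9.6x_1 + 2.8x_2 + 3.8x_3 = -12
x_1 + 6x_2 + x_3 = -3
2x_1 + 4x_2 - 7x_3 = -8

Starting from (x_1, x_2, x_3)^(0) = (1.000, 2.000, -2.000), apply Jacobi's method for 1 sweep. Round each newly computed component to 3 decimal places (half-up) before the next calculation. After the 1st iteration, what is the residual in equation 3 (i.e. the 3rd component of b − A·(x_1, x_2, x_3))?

13.413

Iteration 1:
  x_1 = (-12 - (2.8)·2.000 - (3.8)·-2.000) / (9.6) = -1.042
  x_2 = (-3 - (1)·1.000 - (1)·-2.000) / (6) = -0.333
  x_3 = (-8 - (2)·1.000 - (4)·2.000) / (-7) = 2.571
Residual b − A·x = (-10.834, -2.531, 13.413)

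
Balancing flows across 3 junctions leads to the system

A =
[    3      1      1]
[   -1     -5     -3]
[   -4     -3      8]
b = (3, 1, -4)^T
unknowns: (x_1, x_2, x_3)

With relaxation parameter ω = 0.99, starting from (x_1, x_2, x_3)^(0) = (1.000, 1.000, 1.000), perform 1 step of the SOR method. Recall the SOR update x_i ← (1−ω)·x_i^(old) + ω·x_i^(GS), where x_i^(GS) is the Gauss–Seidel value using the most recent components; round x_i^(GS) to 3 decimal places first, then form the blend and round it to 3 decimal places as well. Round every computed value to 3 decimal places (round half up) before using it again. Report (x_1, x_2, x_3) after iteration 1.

Iteration 1:
  x_1: GS value = (3 - (1)·1.000 - (1)·1.000) / (3) = 0.333;  x_1 ← (1−ω)·1.000 + ω·0.333 = 0.340
  x_2: GS value = (1 - (-1)·0.340 - (-3)·1.000) / (-5) = -0.868;  x_2 ← (1−ω)·1.000 + ω·-0.868 = -0.849
  x_3: GS value = (-4 - (-4)·0.340 - (-3)·-0.849) / (8) = -0.648;  x_3 ← (1−ω)·1.000 + ω·-0.648 = -0.632

(0.340, -0.849, -0.632)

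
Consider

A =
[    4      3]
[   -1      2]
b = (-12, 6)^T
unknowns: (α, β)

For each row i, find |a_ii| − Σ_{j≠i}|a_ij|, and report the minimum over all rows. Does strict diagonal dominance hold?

row 1: |4| − (3) = 1
row 2: |2| − (1) = 1
minimum over rows = 1 → strictly diagonally dominant (convergence guaranteed)

1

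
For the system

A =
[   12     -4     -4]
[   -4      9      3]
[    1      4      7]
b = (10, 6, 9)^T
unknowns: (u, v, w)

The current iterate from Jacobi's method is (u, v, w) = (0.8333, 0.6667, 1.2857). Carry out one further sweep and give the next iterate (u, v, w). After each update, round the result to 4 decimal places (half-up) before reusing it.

(1.4841, 0.6085, 0.7857)

One sweep:
  u = (10 - (-4)·0.6667 - (-4)·1.2857) / (12) = 1.4841
  v = (6 - (-4)·0.8333 - (3)·1.2857) / (9) = 0.6085
  w = (9 - (1)·0.8333 - (4)·0.6667) / (7) = 0.7857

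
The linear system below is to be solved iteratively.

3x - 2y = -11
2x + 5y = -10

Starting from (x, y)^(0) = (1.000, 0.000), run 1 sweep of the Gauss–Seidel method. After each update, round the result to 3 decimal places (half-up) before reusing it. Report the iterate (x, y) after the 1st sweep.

(-3.667, -0.533)

Iteration 1:
  x = (-11 - (-2)·0.000) / (3) = -3.667
  y = (-10 - (2)·-3.667) / (5) = -0.533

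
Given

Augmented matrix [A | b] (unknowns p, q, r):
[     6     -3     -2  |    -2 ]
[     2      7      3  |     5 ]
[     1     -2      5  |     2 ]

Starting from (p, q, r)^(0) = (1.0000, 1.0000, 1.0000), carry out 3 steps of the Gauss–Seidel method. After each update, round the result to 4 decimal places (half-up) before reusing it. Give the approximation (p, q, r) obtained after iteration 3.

Iteration 1:
  p = (-2 - (-3)·1.0000 - (-2)·1.0000) / (6) = 0.5000
  q = (5 - (2)·0.5000 - (3)·1.0000) / (7) = 0.1429
  r = (2 - (1)·0.5000 - (-2)·0.1429) / (5) = 0.3572
Iteration 2:
  p = (-2 - (-3)·0.1429 - (-2)·0.3572) / (6) = -0.1428
  q = (5 - (2)·-0.1428 - (3)·0.3572) / (7) = 0.6020
  r = (2 - (1)·-0.1428 - (-2)·0.6020) / (5) = 0.6694
Iteration 3:
  p = (-2 - (-3)·0.6020 - (-2)·0.6694) / (6) = 0.1908
  q = (5 - (2)·0.1908 - (3)·0.6694) / (7) = 0.3729
  r = (2 - (1)·0.1908 - (-2)·0.3729) / (5) = 0.5110

(0.1908, 0.3729, 0.5110)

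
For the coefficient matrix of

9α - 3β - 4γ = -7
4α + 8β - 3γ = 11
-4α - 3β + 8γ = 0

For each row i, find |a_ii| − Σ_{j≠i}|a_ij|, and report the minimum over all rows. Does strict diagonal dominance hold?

row 1: |9| − (3+4) = 2
row 2: |8| − (4+3) = 1
row 3: |8| − (4+3) = 1
minimum over rows = 1 → strictly diagonally dominant (convergence guaranteed)

1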